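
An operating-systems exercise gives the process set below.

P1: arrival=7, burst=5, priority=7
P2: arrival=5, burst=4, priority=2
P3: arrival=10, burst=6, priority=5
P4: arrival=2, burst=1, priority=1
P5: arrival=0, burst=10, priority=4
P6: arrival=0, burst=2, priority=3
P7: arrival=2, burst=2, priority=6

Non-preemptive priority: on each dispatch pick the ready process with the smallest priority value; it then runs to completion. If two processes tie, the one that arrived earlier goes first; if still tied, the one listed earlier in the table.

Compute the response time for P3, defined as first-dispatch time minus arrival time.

Timeline: | P6 0-2 | P4 2-3 | P5 3-13 | P2 13-17 | P3 17-23 | P7 23-25 | P1 25-30 |
Completion: P1=30  P2=17  P3=23  P4=3  P5=13  P6=2  P7=25
Turnaround (C−A): P1=23  P2=12  P3=13  P4=1  P5=13  P6=2  P7=23
Response(P3) = first start − arrival = 17 − 10 = 7

7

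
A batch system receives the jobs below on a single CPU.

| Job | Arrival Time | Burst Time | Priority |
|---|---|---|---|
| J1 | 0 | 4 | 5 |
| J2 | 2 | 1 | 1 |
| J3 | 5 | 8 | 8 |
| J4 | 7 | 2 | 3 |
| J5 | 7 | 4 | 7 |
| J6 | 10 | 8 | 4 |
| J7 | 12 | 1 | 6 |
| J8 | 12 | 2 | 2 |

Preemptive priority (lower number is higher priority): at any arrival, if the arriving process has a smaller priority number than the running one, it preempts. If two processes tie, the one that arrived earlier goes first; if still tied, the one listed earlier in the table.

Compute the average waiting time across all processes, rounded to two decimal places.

Gantt: | J1 0-2 | J2 2-3 | J1 3-5 | J3 5-7 | J4 7-9 | J5 9-10 | J6 10-12 | J8 12-14 | J6 14-20 | J7 20-21 | J5 21-24 | J3 24-30 |
Completion: J1=5  J2=3  J3=30  J4=9  J5=24  J6=20  J7=21  J8=14
Turnaround (C−A): J1=5  J2=1  J3=25  J4=2  J5=17  J6=10  J7=9  J8=2
Waiting times: J1=1, J2=0, J3=17, J4=0, J5=13, J6=2, J7=8, J8=0
Average waiting = (1+0+17+0+13+2+8+0) / 8 = 41/8 = 5.13

5.13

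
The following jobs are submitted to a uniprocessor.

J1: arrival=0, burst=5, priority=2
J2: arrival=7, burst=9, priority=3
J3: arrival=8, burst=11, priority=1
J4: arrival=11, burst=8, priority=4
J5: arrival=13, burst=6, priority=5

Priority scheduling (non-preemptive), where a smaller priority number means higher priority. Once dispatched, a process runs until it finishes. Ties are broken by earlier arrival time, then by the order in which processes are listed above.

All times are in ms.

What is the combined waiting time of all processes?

46

Timeline: | J1 0-5 | idle 5-7 | J2 7-16 | J3 16-27 | J4 27-35 | J5 35-41 |
Completion: J1=5  J2=16  J3=27  J4=35  J5=41
Turnaround (C−A): J1=5  J2=9  J3=19  J4=24  J5=28
Waiting = turnaround − burst: J1=0, J2=0, J3=8, J4=16, J5=22
Total waiting = 0 + 0 + 8 + 16 + 22 = 46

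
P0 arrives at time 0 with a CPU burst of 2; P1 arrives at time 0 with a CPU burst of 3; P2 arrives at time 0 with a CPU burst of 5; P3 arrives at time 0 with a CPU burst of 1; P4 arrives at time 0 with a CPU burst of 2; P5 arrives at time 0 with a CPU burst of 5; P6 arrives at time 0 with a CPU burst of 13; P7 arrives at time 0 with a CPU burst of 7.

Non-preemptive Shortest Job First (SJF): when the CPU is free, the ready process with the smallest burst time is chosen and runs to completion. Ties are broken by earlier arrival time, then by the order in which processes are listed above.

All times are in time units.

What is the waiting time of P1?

Schedule: | P3 0-1 | P0 1-3 | P4 3-5 | P1 5-8 | P2 8-13 | P5 13-18 | P7 18-25 | P6 25-38 |
Completion: P0=3  P1=8  P2=13  P3=1  P4=5  P5=18  P6=38  P7=25
Waiting(P1) = turnaround − burst = 8 − 3 = 5

5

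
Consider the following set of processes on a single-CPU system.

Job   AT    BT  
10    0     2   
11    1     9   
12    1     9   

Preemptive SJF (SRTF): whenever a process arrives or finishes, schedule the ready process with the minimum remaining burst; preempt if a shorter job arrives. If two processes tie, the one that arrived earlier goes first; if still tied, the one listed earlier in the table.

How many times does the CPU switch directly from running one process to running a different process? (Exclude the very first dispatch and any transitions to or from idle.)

2

Gantt: | 10 0-2 | 11 2-11 | 12 11-20 |
Completion: 10=2  11=11  12=20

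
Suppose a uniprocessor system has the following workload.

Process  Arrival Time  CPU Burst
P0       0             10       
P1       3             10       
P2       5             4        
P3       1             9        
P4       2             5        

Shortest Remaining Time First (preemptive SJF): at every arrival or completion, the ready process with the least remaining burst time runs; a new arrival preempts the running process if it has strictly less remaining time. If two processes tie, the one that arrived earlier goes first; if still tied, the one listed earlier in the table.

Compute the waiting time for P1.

Timeline: | P0 0-2 | P4 2-7 | P2 7-11 | P0 11-19 | P3 19-28 | P1 28-38 |
Completion: P0=19  P1=38  P2=11  P3=28  P4=7
Turnaround (C−A): P0=19  P1=35  P2=6  P3=27  P4=5
Waiting(P1) = turnaround − burst = 35 − 10 = 25

25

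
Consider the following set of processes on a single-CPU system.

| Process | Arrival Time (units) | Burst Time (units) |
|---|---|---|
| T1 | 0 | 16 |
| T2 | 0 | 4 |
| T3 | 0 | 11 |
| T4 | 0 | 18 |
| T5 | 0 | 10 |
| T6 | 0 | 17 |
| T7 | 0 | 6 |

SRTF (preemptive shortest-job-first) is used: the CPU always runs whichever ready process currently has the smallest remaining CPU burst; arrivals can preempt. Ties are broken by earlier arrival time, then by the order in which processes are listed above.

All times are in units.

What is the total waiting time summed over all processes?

176

Schedule: | T2 0-4 | T7 4-10 | T5 10-20 | T3 20-31 | T1 31-47 | T6 47-64 | T4 64-82 |
Completion: T1=47  T2=4  T3=31  T4=82  T5=20  T6=64  T7=10
Waiting = turnaround − burst: T1=31, T2=0, T3=20, T4=64, T5=10, T6=47, T7=4
Total waiting = 31 + 0 + 20 + 64 + 10 + 47 + 4 = 176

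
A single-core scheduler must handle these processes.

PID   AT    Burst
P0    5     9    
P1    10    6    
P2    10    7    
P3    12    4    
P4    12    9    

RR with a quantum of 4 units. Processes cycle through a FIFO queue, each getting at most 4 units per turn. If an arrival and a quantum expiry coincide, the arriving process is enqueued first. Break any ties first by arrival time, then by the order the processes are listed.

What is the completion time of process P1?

32

Schedule: | idle 0-5 | P0 5-13 | P1 13-17 | P2 17-21 | P3 21-25 | P4 25-29 | P0 29-30 | P1 30-32 | P2 32-35 | P4 35-40 |
Completion: P0=30  P1=32  P2=35  P3=25  P4=40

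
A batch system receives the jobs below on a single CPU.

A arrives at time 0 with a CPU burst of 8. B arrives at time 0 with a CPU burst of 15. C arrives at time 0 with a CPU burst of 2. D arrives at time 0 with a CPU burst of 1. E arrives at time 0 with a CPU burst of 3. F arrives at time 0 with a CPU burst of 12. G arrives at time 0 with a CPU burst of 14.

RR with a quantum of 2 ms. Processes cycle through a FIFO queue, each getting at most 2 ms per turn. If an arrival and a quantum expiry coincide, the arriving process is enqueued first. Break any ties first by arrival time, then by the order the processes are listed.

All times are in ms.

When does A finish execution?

Timeline: | A 0-2 | B 2-4 | C 4-6 | D 6-7 | E 7-9 | F 9-11 | G 11-13 | A 13-15 | B 15-17 | E 17-18 | F 18-20 | G 20-22 | A 22-24 | B 24-26 | F 26-28 | G 28-30 | A 30-32 | B 32-34 | F 34-36 | G 36-38 | B 38-40 | F 40-42 | G 42-44 | B 44-46 | F 46-48 | G 48-50 | B 50-52 | G 52-54 | B 54-55 |
Completion: A=32  B=55  C=6  D=7  E=18  F=48  G=54
Turnaround (C−A): A=32  B=55  C=6  D=7  E=18  F=48  G=54

32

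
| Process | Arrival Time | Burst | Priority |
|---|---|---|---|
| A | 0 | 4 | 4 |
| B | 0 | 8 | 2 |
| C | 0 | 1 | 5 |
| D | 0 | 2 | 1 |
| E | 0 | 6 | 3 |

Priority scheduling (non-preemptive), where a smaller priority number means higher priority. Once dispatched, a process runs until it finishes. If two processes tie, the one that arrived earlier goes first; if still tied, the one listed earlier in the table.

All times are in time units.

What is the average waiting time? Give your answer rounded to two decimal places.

9.60

Schedule: | D 0-2 | B 2-10 | E 10-16 | A 16-20 | C 20-21 |
Completion: A=20  B=10  C=21  D=2  E=16
Turnaround (C−A): A=20  B=10  C=21  D=2  E=16
Waiting times: A=16, B=2, C=20, D=0, E=10
Average waiting = (16+2+20+0+10) / 5 = 48/5 = 9.60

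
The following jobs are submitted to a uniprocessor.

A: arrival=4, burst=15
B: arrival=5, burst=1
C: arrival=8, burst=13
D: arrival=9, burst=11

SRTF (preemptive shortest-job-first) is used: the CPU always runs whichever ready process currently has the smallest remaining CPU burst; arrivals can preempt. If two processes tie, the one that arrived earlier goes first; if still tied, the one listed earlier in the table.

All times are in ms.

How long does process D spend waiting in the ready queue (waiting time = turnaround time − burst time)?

Gantt: | idle 0-4 | A 4-5 | B 5-6 | A 6-20 | D 20-31 | C 31-44 |
Completion: A=20  B=6  C=44  D=31
Waiting(D) = turnaround − burst = 22 − 11 = 11

11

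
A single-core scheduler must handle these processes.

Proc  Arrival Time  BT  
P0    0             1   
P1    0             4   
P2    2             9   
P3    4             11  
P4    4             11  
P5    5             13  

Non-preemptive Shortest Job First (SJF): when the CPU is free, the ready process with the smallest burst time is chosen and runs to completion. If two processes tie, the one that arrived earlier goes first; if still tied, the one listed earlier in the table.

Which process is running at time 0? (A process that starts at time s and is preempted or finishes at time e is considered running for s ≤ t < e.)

Timeline: | P0 0-1 | P1 1-5 | P2 5-14 | P3 14-25 | P4 25-36 | P5 36-49 |
Completion: P0=1  P1=5  P2=14  P3=25  P4=36  P5=49

P0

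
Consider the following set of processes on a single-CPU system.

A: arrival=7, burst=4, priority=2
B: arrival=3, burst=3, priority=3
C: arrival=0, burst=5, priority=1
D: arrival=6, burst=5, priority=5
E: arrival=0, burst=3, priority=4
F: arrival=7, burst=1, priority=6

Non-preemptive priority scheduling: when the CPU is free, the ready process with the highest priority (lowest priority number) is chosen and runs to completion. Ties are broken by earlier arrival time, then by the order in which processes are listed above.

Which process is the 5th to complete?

Schedule: | C 0-5 | B 5-8 | A 8-12 | E 12-15 | D 15-20 | F 20-21 |
Completion: A=12  B=8  C=5  D=20  E=15  F=21
Finish order: C → B → A → E → D → F

D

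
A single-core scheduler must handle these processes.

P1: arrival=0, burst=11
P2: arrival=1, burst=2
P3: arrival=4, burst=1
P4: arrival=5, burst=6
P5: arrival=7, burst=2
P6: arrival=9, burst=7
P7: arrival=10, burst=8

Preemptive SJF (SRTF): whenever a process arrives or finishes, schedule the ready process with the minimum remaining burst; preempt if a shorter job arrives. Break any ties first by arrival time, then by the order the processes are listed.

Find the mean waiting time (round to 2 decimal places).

6.00

Gantt: | P1 0-1 | P2 1-3 | P1 3-4 | P3 4-5 | P4 5-7 | P5 7-9 | P4 9-13 | P6 13-20 | P7 20-28 | P1 28-37 |
Completion: P1=37  P2=3  P3=5  P4=13  P5=9  P6=20  P7=28
Turnaround (C−A): P1=37  P2=2  P3=1  P4=8  P5=2  P6=11  P7=18
Waiting times: P1=26, P2=0, P3=0, P4=2, P5=0, P6=4, P7=10
Average waiting = (26+0+0+2+0+4+10) / 7 = 42/7 = 6.00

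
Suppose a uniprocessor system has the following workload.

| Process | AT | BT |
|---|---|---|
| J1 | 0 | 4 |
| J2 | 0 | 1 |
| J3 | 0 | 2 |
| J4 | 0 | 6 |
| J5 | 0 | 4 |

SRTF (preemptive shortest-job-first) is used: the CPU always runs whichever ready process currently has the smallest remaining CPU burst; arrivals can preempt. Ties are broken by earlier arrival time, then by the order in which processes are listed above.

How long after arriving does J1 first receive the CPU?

Schedule: | J2 0-1 | J3 1-3 | J1 3-7 | J5 7-11 | J4 11-17 |
Completion: J1=7  J2=1  J3=3  J4=17  J5=11
Response(J1) = first start − arrival = 3 − 0 = 3

3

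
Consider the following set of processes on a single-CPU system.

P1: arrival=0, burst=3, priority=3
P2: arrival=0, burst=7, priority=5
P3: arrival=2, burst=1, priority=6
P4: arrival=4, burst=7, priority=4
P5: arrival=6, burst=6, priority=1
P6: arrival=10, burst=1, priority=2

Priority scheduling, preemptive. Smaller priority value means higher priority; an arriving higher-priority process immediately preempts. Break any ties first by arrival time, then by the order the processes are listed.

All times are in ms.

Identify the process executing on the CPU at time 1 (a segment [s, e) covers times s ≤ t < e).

Gantt: | P1 0-3 | P2 3-4 | P4 4-6 | P5 6-12 | P6 12-13 | P4 13-18 | P2 18-24 | P3 24-25 |
Completion: P1=3  P2=24  P3=25  P4=18  P5=12  P6=13
Turnaround (C−A): P1=3  P2=24  P3=23  P4=14  P5=6  P6=3

P1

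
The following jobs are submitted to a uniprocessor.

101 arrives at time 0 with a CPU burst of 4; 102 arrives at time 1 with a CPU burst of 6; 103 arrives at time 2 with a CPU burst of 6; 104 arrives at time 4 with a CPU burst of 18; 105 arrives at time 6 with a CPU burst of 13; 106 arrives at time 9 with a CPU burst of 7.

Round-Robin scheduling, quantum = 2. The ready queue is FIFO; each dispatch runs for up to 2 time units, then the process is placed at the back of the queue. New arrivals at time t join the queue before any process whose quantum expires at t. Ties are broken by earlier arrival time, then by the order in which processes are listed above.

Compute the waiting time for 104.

32

Gantt: | 101 0-2 | 102 2-4 | 103 4-6 | 101 6-8 | 104 8-10 | 102 10-12 | 105 12-14 | 103 14-16 | 106 16-18 | 104 18-20 | 102 20-22 | 105 22-24 | 103 24-26 | 106 26-28 | 104 28-30 | 105 30-32 | 106 32-34 | 104 34-36 | 105 36-38 | 106 38-39 | 104 39-41 | 105 41-43 | 104 43-45 | 105 45-47 | 104 47-49 | 105 49-50 | 104 50-54 |
Completion: 101=8  102=22  103=26  104=54  105=50  106=39
Turnaround (C−A): 101=8  102=21  103=24  104=50  105=44  106=30
Waiting(104) = turnaround − burst = 50 − 18 = 32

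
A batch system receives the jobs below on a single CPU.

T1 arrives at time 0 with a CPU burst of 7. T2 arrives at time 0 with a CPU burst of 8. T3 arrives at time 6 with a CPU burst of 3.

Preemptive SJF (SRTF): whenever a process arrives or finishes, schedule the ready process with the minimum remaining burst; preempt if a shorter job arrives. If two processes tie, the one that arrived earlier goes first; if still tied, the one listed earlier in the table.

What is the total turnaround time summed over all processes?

Timeline: | T1 0-7 | T3 7-10 | T2 10-18 |
Completion: T1=7  T2=18  T3=10
Turnaround (C−A): T1=7  T2=18  T3=4
Turnaround = completion − arrival: T1=7, T2=18, T3=4
Total turnaround = 7 + 18 + 4 = 29

29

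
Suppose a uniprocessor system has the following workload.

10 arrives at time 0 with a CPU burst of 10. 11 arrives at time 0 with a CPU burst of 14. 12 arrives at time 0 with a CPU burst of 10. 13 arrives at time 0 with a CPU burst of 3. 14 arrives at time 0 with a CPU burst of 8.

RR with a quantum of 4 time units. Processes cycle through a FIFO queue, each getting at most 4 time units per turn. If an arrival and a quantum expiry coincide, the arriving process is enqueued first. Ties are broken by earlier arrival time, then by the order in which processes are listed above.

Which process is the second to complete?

14

Schedule: | 10 0-4 | 11 4-8 | 12 8-12 | 13 12-15 | 14 15-19 | 10 19-23 | 11 23-27 | 12 27-31 | 14 31-35 | 10 35-37 | 11 37-41 | 12 41-43 | 11 43-45 |
Completion: 10=37  11=45  12=43  13=15  14=35
Turnaround (C−A): 10=37  11=45  12=43  13=15  14=35
Finish order: 13 → 14 → 10 → 12 → 11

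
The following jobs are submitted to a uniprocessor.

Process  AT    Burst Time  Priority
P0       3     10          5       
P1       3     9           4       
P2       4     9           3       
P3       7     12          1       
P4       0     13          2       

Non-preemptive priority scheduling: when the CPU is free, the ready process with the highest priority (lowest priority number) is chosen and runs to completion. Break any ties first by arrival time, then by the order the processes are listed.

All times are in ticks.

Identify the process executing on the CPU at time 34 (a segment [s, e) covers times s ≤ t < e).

P1

Gantt: | P4 0-13 | P3 13-25 | P2 25-34 | P1 34-43 | P0 43-53 |
Completion: P0=53  P1=43  P2=34  P3=25  P4=13
Turnaround (C−A): P0=50  P1=40  P2=30  P3=18  P4=13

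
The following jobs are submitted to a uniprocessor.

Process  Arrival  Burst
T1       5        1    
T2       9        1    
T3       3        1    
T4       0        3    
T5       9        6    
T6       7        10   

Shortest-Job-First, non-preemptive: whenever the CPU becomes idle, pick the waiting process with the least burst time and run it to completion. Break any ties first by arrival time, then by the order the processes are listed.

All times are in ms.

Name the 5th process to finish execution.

Timeline: | T4 0-3 | T3 3-4 | idle 4-5 | T1 5-6 | idle 6-7 | T6 7-17 | T2 17-18 | T5 18-24 |
Completion: T1=6  T2=18  T3=4  T4=3  T5=24  T6=17
Finish order: T4 → T3 → T1 → T6 → T2 → T5

T2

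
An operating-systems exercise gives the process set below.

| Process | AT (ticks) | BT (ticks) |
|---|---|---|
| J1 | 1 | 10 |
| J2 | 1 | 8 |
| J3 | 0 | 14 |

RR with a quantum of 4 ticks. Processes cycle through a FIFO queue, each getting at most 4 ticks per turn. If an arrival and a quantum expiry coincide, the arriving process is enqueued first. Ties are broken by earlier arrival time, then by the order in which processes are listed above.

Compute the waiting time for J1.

19

Gantt: | J3 0-4 | J1 4-8 | J2 8-12 | J3 12-16 | J1 16-20 | J2 20-24 | J3 24-28 | J1 28-30 | J3 30-32 |
Completion: J1=30  J2=24  J3=32
Turnaround (C−A): J1=29  J2=23  J3=32
Waiting(J1) = turnaround − burst = 29 − 10 = 19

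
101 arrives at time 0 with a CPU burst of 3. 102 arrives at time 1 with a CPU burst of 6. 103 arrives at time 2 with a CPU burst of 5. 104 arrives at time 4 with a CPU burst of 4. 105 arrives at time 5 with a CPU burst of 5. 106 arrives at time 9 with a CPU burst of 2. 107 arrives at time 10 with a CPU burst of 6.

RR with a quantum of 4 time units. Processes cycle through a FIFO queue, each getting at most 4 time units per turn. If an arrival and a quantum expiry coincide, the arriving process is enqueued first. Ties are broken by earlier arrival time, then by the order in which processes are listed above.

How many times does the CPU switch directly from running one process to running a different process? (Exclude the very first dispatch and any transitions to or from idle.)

Timeline: | 101 0-3 | 102 3-7 | 103 7-11 | 104 11-15 | 105 15-19 | 102 19-21 | 106 21-23 | 107 23-27 | 103 27-28 | 105 28-29 | 107 29-31 |
Completion: 101=3  102=21  103=28  104=15  105=29  106=23  107=31
Turnaround (C−A): 101=3  102=20  103=26  104=11  105=24  106=14  107=21

10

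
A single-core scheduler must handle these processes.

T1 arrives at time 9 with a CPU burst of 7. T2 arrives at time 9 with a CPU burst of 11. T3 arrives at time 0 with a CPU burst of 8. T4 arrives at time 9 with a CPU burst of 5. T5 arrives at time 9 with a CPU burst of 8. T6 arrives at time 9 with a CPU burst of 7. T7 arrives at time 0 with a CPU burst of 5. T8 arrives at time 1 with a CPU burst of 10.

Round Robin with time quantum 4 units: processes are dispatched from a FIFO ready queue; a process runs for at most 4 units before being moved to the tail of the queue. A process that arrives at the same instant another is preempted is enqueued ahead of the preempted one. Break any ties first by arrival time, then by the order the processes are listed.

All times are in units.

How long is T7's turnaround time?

Timeline: | T3 0-4 | T7 4-8 | T8 8-12 | T3 12-16 | T7 16-17 | T1 17-21 | T2 21-25 | T4 25-29 | T5 29-33 | T6 33-37 | T8 37-41 | T1 41-44 | T2 44-48 | T4 48-49 | T5 49-53 | T6 53-56 | T8 56-58 | T2 58-61 |
Completion: T1=44  T2=61  T3=16  T4=49  T5=53  T6=56  T7=17  T8=58
Turnaround(T7) = completion − arrival = 17 − 0 = 17

17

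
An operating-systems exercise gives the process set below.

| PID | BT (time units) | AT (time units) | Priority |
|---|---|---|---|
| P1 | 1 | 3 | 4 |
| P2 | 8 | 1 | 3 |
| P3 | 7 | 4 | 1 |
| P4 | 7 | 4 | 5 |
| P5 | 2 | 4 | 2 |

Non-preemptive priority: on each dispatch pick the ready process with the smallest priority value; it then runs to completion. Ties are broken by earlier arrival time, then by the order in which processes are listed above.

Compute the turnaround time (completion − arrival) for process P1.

Timeline: | idle 0-1 | P2 1-9 | P3 9-16 | P5 16-18 | P1 18-19 | P4 19-26 |
Completion: P1=19  P2=9  P3=16  P4=26  P5=18
Turnaround (C−A): P1=16  P2=8  P3=12  P4=22  P5=14
Turnaround(P1) = completion − arrival = 19 − 3 = 16

16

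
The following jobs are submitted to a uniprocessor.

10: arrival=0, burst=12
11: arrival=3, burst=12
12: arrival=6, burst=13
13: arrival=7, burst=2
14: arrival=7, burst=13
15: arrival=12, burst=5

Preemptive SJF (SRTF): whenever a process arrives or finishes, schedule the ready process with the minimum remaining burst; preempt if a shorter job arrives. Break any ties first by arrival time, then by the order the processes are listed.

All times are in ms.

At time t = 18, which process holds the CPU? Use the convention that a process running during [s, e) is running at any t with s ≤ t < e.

15

Gantt: | 10 0-7 | 13 7-9 | 10 9-14 | 15 14-19 | 11 19-31 | 12 31-44 | 14 44-57 |
Completion: 10=14  11=31  12=44  13=9  14=57  15=19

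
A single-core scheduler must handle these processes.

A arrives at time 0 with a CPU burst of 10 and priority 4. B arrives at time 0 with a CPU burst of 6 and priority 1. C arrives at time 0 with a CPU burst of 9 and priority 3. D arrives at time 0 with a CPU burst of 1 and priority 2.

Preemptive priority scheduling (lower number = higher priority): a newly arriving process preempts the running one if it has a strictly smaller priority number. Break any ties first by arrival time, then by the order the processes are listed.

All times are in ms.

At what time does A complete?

26

Schedule: | B 0-6 | D 6-7 | C 7-16 | A 16-26 |
Completion: A=26  B=6  C=16  D=7
Turnaround (C−A): A=26  B=6  C=16  D=7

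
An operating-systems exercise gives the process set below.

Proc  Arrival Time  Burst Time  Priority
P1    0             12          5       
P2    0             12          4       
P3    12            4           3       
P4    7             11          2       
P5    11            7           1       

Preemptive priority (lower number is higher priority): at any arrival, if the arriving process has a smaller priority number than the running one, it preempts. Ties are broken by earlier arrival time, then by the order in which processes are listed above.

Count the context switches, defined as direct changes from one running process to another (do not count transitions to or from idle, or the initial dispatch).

Gantt: | P2 0-7 | P4 7-11 | P5 11-18 | P4 18-25 | P3 25-29 | P2 29-34 | P1 34-46 |
Completion: P1=46  P2=34  P3=29  P4=25  P5=18

6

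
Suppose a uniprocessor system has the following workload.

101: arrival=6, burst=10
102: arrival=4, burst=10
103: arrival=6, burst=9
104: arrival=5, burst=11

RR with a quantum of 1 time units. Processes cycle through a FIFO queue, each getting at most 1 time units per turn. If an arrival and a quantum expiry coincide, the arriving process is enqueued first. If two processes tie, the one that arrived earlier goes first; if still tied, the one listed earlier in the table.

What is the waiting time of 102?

25

Gantt: | idle 0-4 | 102 4-5 | 104 5-6 | 102 6-7 | 101 7-8 | 103 8-9 | 104 9-10 | 102 10-11 | 101 11-12 | 103 12-13 | 104 13-14 | 102 14-15 | 101 15-16 | 103 16-17 | 104 17-18 | 102 18-19 | 101 19-20 | 103 20-21 | 104 21-22 | 102 22-23 | 101 23-24 | 103 24-25 | 104 25-26 | 102 26-27 | 101 27-28 | 103 28-29 | 104 29-30 | 102 30-31 | 101 31-32 | 103 32-33 | 104 33-34 | 102 34-35 | 101 35-36 | 103 36-37 | 104 37-38 | 102 38-39 | 101 39-40 | 103 40-41 | 104 41-42 | 101 42-43 | 104 43-44 |
Completion: 101=43  102=39  103=41  104=44
Turnaround (C−A): 101=37  102=35  103=35  104=39
Waiting(102) = turnaround − burst = 35 − 10 = 25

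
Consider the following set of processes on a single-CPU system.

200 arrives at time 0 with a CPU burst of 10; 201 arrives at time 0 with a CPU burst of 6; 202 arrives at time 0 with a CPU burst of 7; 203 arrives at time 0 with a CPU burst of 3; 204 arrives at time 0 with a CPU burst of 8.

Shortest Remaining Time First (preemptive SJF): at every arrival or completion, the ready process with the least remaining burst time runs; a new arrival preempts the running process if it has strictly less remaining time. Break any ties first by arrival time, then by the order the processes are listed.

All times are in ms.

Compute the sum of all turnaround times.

Schedule: | 203 0-3 | 201 3-9 | 202 9-16 | 204 16-24 | 200 24-34 |
Completion: 200=34  201=9  202=16  203=3  204=24
Turnaround (C−A): 200=34  201=9  202=16  203=3  204=24
Turnaround = completion − arrival: 200=34, 201=9, 202=16, 203=3, 204=24
Total turnaround = 34 + 9 + 16 + 3 + 24 = 86

86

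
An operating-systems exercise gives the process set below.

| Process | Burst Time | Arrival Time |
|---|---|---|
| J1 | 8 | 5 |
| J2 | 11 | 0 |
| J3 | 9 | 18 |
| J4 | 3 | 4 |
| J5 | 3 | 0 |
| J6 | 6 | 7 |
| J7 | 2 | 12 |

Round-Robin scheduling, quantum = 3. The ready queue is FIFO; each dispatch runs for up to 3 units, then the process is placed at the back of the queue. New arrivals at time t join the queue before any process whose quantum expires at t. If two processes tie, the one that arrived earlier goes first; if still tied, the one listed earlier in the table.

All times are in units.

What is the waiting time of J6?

Timeline: | J2 0-3 | J5 3-6 | J2 6-9 | J4 9-12 | J1 12-15 | J6 15-18 | J2 18-21 | J7 21-23 | J1 23-26 | J3 26-29 | J6 29-32 | J2 32-34 | J1 34-36 | J3 36-42 |
Completion: J1=36  J2=34  J3=42  J4=12  J5=6  J6=32  J7=23
Waiting(J6) = turnaround − burst = 25 − 6 = 19

19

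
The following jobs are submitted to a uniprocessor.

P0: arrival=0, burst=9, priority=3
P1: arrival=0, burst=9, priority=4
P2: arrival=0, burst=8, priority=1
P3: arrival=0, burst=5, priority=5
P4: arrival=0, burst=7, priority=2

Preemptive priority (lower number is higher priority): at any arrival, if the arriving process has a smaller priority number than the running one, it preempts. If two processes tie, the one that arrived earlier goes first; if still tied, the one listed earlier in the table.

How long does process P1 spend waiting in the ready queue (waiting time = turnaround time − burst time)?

Timeline: | P2 0-8 | P4 8-15 | P0 15-24 | P1 24-33 | P3 33-38 |
Completion: P0=24  P1=33  P2=8  P3=38  P4=15
Waiting(P1) = turnaround − burst = 33 − 9 = 24

24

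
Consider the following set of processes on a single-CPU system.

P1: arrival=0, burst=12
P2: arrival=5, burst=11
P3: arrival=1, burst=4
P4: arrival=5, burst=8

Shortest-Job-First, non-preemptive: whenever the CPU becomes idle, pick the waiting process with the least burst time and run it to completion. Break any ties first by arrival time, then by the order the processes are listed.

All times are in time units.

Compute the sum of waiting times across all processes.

41

Gantt: | P1 0-12 | P3 12-16 | P4 16-24 | P2 24-35 |
Completion: P1=12  P2=35  P3=16  P4=24
Waiting = turnaround − burst: P1=0, P2=19, P3=11, P4=11
Total waiting = 0 + 19 + 11 + 11 = 41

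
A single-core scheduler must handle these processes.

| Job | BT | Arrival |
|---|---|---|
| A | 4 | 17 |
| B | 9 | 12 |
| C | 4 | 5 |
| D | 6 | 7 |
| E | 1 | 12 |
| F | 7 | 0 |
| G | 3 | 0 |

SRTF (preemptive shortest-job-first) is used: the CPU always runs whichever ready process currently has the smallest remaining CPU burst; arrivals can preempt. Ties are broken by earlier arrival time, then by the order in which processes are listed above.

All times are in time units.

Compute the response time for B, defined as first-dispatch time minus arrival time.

13

Timeline: | G 0-3 | F 3-5 | C 5-9 | F 9-12 | E 12-13 | F 13-15 | D 15-21 | A 21-25 | B 25-34 |
Completion: A=25  B=34  C=9  D=21  E=13  F=15  G=3
Turnaround (C−A): A=8  B=22  C=4  D=14  E=1  F=15  G=3
Response(B) = first start − arrival = 25 − 12 = 13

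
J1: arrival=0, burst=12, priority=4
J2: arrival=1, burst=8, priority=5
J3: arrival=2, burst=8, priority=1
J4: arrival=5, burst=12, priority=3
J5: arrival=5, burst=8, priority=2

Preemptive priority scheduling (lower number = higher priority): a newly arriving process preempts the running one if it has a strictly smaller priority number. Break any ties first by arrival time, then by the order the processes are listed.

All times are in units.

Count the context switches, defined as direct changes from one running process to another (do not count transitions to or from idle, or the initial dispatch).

Timeline: | J1 0-2 | J3 2-10 | J5 10-18 | J4 18-30 | J1 30-40 | J2 40-48 |
Completion: J1=40  J2=48  J3=10  J4=30  J5=18
Turnaround (C−A): J1=40  J2=47  J3=8  J4=25  J5=13

5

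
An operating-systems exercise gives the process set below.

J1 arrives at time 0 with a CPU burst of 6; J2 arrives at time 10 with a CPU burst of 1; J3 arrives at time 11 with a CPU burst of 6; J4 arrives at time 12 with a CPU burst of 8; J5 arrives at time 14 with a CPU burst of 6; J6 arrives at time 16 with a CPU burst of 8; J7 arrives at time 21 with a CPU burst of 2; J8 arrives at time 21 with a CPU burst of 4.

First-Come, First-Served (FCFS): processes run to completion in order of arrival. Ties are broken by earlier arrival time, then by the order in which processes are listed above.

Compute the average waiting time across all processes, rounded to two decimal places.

8.63

Schedule: | J1 0-6 | idle 6-10 | J2 10-11 | J3 11-17 | J4 17-25 | J5 25-31 | J6 31-39 | J7 39-41 | J8 41-45 |
Completion: J1=6  J2=11  J3=17  J4=25  J5=31  J6=39  J7=41  J8=45
Turnaround (C−A): J1=6  J2=1  J3=6  J4=13  J5=17  J6=23  J7=20  J8=24
Waiting times: J1=0, J2=0, J3=0, J4=5, J5=11, J6=15, J7=18, J8=20
Average waiting = (0+0+0+5+11+15+18+20) / 8 = 69/8 = 8.63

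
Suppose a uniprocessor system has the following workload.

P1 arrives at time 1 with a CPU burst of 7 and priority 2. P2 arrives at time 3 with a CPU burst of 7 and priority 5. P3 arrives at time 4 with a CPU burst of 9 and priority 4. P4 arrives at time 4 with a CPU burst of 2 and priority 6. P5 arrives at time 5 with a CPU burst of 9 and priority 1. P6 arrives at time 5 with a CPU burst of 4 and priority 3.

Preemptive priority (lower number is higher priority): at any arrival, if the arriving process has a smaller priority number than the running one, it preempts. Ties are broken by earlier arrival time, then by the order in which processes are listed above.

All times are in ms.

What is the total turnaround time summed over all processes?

136

Timeline: | idle 0-1 | P1 1-5 | P5 5-14 | P1 14-17 | P6 17-21 | P3 21-30 | P2 30-37 | P4 37-39 |
Completion: P1=17  P2=37  P3=30  P4=39  P5=14  P6=21
Turnaround = completion − arrival: P1=16, P2=34, P3=26, P4=35, P5=9, P6=16
Total turnaround = 16 + 34 + 26 + 35 + 9 + 16 = 136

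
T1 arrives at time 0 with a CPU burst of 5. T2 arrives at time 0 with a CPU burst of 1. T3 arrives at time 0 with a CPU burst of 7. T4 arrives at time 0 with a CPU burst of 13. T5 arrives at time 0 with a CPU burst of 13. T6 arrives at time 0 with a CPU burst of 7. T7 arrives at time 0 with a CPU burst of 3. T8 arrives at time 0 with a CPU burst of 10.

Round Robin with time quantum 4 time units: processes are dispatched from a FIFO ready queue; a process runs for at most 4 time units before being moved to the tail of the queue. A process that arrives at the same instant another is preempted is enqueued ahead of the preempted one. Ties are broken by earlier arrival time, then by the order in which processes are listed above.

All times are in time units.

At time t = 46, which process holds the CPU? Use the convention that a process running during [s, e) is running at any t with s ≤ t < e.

T8

Schedule: | T1 0-4 | T2 4-5 | T3 5-9 | T4 9-13 | T5 13-17 | T6 17-21 | T7 21-24 | T8 24-28 | T1 28-29 | T3 29-32 | T4 32-36 | T5 36-40 | T6 40-43 | T8 43-47 | T4 47-51 | T5 51-55 | T8 55-57 | T4 57-58 | T5 58-59 |
Completion: T1=29  T2=5  T3=32  T4=58  T5=59  T6=43  T7=24  T8=57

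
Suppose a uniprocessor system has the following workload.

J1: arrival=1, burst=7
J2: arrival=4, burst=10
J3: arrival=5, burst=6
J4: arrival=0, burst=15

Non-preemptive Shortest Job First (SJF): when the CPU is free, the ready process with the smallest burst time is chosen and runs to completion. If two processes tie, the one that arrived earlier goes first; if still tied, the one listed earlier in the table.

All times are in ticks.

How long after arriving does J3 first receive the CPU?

Gantt: | J4 0-15 | J3 15-21 | J1 21-28 | J2 28-38 |
Completion: J1=28  J2=38  J3=21  J4=15
Turnaround (C−A): J1=27  J2=34  J3=16  J4=15
Response(J3) = first start − arrival = 15 − 5 = 10

10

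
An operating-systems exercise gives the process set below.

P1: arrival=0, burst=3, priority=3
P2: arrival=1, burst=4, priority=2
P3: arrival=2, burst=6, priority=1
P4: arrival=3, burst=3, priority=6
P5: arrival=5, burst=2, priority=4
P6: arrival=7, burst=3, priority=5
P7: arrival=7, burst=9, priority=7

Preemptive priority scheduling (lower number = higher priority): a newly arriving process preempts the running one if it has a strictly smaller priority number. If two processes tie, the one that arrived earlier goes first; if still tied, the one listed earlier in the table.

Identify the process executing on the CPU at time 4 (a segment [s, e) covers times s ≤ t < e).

Schedule: | P1 0-1 | P2 1-2 | P3 2-8 | P2 8-11 | P1 11-13 | P5 13-15 | P6 15-18 | P4 18-21 | P7 21-30 |
Completion: P1=13  P2=11  P3=8  P4=21  P5=15  P6=18  P7=30

P3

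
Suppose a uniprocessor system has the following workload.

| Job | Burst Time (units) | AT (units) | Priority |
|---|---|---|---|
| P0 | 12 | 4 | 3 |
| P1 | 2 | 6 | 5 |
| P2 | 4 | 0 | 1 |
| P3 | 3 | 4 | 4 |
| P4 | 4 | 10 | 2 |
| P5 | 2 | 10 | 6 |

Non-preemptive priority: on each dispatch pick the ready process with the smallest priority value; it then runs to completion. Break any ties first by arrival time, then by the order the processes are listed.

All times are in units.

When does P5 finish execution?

Schedule: | P2 0-4 | P0 4-16 | P4 16-20 | P3 20-23 | P1 23-25 | P5 25-27 |
Completion: P0=16  P1=25  P2=4  P3=23  P4=20  P5=27

27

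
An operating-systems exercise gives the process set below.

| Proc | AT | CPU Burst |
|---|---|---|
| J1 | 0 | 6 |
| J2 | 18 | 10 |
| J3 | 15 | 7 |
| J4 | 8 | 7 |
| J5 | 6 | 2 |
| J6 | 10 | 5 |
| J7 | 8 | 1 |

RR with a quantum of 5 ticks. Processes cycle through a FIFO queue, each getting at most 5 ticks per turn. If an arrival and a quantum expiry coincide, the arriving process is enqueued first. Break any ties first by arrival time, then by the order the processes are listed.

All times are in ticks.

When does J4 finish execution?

21

Schedule: | J1 0-6 | J5 6-8 | J4 8-13 | J7 13-14 | J6 14-19 | J4 19-21 | J3 21-26 | J2 26-31 | J3 31-33 | J2 33-38 |
Completion: J1=6  J2=38  J3=33  J4=21  J5=8  J6=19  J7=14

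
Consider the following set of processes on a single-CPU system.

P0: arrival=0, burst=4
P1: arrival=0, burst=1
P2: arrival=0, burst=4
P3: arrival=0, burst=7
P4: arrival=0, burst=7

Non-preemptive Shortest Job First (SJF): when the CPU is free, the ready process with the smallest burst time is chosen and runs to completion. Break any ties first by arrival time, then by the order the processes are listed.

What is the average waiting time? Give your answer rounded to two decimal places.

Gantt: | P1 0-1 | P0 1-5 | P2 5-9 | P3 9-16 | P4 16-23 |
Completion: P0=5  P1=1  P2=9  P3=16  P4=23
Turnaround (C−A): P0=5  P1=1  P2=9  P3=16  P4=23
Waiting times: P0=1, P1=0, P2=5, P3=9, P4=16
Average waiting = (1+0+5+9+16) / 5 = 31/5 = 6.20

6.20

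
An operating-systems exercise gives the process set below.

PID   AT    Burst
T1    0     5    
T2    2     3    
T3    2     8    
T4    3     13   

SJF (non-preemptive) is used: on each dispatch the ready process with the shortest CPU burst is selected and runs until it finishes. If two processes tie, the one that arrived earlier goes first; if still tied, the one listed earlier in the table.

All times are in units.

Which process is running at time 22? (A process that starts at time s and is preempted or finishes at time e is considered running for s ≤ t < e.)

T4

Timeline: | T1 0-5 | T2 5-8 | T3 8-16 | T4 16-29 |
Completion: T1=5  T2=8  T3=16  T4=29
Turnaround (C−A): T1=5  T2=6  T3=14  T4=26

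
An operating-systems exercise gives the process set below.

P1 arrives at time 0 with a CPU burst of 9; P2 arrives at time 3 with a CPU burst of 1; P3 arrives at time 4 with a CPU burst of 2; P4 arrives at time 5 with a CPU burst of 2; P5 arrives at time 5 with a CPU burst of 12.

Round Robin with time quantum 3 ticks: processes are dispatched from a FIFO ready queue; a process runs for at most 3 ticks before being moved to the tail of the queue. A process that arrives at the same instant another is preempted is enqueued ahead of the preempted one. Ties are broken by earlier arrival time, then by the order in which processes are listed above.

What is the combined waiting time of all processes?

24

Timeline: | P1 0-3 | P2 3-4 | P1 4-7 | P3 7-9 | P4 9-11 | P5 11-14 | P1 14-17 | P5 17-26 |
Completion: P1=17  P2=4  P3=9  P4=11  P5=26
Turnaround (C−A): P1=17  P2=1  P3=5  P4=6  P5=21
Waiting = turnaround − burst: P1=8, P2=0, P3=3, P4=4, P5=9
Total waiting = 8 + 0 + 3 + 4 + 9 = 24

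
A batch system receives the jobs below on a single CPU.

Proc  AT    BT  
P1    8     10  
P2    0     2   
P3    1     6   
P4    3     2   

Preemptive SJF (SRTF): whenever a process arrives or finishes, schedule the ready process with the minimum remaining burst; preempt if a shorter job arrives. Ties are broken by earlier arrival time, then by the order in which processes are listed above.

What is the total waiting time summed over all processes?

Timeline: | P2 0-2 | P3 2-3 | P4 3-5 | P3 5-10 | P1 10-20 |
Completion: P1=20  P2=2  P3=10  P4=5
Turnaround (C−A): P1=12  P2=2  P3=9  P4=2
Waiting = turnaround − burst: P1=2, P2=0, P3=3, P4=0
Total waiting = 2 + 0 + 3 + 0 = 5

5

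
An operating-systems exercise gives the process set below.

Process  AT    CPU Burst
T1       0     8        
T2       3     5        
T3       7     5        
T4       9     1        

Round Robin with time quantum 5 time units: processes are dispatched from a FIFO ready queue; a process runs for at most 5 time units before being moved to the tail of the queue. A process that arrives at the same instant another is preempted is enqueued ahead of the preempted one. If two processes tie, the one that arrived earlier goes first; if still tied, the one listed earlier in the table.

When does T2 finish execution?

Gantt: | T1 0-5 | T2 5-10 | T1 10-13 | T3 13-18 | T4 18-19 |
Completion: T1=13  T2=10  T3=18  T4=19
Turnaround (C−A): T1=13  T2=7  T3=11  T4=10

10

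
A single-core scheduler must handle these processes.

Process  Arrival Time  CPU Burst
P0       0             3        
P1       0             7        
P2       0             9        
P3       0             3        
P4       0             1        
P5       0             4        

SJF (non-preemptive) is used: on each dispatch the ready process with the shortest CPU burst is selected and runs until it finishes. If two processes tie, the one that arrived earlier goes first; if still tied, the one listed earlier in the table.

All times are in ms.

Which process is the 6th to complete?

P2

Schedule: | P4 0-1 | P0 1-4 | P3 4-7 | P5 7-11 | P1 11-18 | P2 18-27 |
Completion: P0=4  P1=18  P2=27  P3=7  P4=1  P5=11
Finish order: P4 → P0 → P3 → P5 → P1 → P2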